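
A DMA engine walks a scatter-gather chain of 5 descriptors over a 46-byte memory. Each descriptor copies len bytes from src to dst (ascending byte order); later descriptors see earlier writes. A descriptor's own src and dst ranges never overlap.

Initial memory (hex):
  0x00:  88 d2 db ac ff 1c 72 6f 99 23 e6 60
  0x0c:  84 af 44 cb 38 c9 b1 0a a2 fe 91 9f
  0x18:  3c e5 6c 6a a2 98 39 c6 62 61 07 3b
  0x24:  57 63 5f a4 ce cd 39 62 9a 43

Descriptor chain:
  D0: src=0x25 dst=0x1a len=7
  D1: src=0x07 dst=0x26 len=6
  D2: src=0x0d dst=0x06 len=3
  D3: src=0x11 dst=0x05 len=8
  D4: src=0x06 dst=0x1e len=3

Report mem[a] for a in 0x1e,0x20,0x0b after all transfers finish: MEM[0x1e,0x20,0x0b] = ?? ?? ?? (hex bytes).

MEM[0x1e,0x20,0x0b] = b1 a2 9f

  after D0: wrote 7B at 0x1a = 635fa4cecd3962
  after D1: wrote 6B at 0x26 = 6f9923e66084
  after D2: wrote 3B at 0x06 = af44cb
  after D3: wrote 8B at 0x05 = c9b10aa2fe919f3c
  after D4: wrote 3B at 0x1e = b10aa2
query mem[0x1e]=0xb1, mem[0x20]=0xa2, mem[0x0b]=0x9f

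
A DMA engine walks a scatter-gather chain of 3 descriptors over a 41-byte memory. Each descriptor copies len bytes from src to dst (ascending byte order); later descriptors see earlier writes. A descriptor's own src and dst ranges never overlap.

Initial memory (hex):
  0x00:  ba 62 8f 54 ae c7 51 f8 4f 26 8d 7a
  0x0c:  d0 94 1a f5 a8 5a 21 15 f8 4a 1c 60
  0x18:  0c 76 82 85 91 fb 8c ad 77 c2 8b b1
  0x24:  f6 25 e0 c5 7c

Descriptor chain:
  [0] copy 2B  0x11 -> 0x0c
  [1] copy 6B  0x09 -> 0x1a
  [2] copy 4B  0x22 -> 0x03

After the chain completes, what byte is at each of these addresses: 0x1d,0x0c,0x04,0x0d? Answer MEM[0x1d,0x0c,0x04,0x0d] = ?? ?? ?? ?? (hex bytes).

  after D0: wrote 2B at 0x0c = 5a21
  after D1: wrote 6B at 0x1a = 268d7a5a211a
  after D2: wrote 4B at 0x03 = 8bb1f625
query mem[0x1d]=0x5a, mem[0x0c]=0x5a, mem[0x04]=0xb1, mem[0x0d]=0x21

MEM[0x1d,0x0c,0x04,0x0d] = 5a 5a b1 21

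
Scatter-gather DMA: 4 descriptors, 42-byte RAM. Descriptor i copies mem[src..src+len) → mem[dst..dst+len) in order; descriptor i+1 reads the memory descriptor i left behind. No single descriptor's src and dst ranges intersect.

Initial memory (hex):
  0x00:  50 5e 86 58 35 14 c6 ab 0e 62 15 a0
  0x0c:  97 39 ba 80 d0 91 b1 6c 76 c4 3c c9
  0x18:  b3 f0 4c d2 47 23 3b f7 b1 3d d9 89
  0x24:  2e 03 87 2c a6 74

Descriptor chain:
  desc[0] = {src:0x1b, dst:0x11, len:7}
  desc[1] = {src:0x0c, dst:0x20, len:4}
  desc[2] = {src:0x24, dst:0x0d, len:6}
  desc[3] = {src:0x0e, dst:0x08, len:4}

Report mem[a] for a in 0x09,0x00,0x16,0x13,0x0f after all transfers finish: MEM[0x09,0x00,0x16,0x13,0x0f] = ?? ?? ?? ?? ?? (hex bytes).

[0] 0x1b->0x11 len=7 : d2 47 23 3b f7 b1 3d
[1] 0x0c->0x20 len=4 : 97 39 ba 80
[2] 0x24->0x0d len=6 : 2e 03 87 2c a6 74
[3] 0x0e->0x08 len=4 : 03 87 2c a6
query mem[0x09]=0x87, mem[0x00]=0x50, mem[0x16]=0xb1, mem[0x13]=0x23, mem[0x0f]=0x87

MEM[0x09,0x00,0x16,0x13,0x0f] = 87 50 b1 23 87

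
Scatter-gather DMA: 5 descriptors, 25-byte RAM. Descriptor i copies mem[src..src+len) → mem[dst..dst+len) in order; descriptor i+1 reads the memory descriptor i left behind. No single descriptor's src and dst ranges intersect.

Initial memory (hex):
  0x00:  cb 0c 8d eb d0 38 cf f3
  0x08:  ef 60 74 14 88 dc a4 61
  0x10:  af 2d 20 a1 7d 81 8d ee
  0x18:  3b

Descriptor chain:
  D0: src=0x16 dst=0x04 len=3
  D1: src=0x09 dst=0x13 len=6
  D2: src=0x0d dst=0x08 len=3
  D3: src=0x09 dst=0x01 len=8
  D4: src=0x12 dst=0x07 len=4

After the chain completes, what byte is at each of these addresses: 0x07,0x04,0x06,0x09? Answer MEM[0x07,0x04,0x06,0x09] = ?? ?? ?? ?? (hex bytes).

  after D0: wrote 3B at 0x04 = 8dee3b
  after D1: wrote 6B at 0x13 = 60741488dca4
  after D2: wrote 3B at 0x08 = dca461
  after D3: wrote 8B at 0x01 = a4611488dca461af
  after D4: wrote 4B at 0x07 = 20607414
query mem[0x07]=0x20, mem[0x04]=0x88, mem[0x06]=0xa4, mem[0x09]=0x74

MEM[0x07,0x04,0x06,0x09] = 20 88 a4 74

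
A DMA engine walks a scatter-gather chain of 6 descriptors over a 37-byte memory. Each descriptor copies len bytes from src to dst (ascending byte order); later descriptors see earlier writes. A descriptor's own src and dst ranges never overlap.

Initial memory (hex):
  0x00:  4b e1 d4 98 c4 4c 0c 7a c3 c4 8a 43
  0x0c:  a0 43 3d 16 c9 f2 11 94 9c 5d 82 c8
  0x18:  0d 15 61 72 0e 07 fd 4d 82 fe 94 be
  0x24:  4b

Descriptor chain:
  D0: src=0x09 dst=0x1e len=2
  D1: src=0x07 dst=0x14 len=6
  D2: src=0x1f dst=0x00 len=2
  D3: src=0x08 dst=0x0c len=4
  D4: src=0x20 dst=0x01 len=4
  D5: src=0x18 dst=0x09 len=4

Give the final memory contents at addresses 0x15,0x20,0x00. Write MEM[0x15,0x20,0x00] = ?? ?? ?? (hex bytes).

MEM[0x15,0x20,0x00] = c3 82 8a

D0: mem[0x1e..0x1f] <- [c4 8a]
D1: mem[0x14..0x19] <- [7a c3 c4 8a 43 a0]
D2: mem[0x00..0x01] <- [8a 82]
D3: mem[0x0c..0x0f] <- [c3 c4 8a 43]
D4: mem[0x01..0x04] <- [82 fe 94 be]
D5: mem[0x09..0x0c] <- [43 a0 61 72]
query mem[0x15]=0xc3, mem[0x20]=0x82, mem[0x00]=0x8a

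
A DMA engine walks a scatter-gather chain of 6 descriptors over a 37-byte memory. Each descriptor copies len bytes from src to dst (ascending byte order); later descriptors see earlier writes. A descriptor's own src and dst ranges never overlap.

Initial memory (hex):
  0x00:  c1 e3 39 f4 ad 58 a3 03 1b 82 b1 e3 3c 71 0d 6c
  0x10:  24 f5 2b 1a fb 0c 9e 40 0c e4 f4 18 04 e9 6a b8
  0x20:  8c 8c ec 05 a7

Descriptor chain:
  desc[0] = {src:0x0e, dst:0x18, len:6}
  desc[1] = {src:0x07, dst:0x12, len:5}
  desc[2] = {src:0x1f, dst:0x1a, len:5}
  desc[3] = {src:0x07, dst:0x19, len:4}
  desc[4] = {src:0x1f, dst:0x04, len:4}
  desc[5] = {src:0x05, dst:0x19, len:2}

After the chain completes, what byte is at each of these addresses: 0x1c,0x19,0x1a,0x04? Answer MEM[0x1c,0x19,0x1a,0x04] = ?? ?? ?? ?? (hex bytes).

#0 dst[0x18+6] := {0x0d,0x6c,0x24,0xf5,0x2b,0x1a}
#1 dst[0x12+5] := {0x03,0x1b,0x82,0xb1,0xe3}
#2 dst[0x1a+5] := {0xb8,0x8c,0x8c,0xec,0x05}
#3 dst[0x19+4] := {0x03,0x1b,0x82,0xb1}
#4 dst[0x04+4] := {0xb8,0x8c,0x8c,0xec}
#5 dst[0x19+2] := {0x8c,0x8c}
query mem[0x1c]=0xb1, mem[0x19]=0x8c, mem[0x1a]=0x8c, mem[0x04]=0xb8

MEM[0x1c,0x19,0x1a,0x04] = b1 8c 8c b8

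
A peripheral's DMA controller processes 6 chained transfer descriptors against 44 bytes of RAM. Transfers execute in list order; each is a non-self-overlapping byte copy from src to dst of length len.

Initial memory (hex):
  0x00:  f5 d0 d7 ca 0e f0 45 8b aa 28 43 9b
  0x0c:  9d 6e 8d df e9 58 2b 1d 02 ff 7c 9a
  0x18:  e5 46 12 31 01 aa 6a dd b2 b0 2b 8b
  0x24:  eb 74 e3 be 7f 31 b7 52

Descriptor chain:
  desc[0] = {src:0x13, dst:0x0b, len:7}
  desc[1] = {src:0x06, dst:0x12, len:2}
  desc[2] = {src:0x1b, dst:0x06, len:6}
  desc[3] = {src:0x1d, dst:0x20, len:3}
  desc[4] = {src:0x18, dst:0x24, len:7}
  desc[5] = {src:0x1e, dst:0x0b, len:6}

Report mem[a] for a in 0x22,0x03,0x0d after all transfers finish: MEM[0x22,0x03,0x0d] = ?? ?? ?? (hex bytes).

[0] 0x13->0x0b len=7 : 1d 02 ff 7c 9a e5 46
[1] 0x06->0x12 len=2 : 45 8b
[2] 0x1b->0x06 len=6 : 31 01 aa 6a dd b2
[3] 0x1d->0x20 len=3 : aa 6a dd
[4] 0x18->0x24 len=7 : e5 46 12 31 01 aa 6a
[5] 0x1e->0x0b len=6 : 6a dd aa 6a dd 8b
query mem[0x22]=0xdd, mem[0x03]=0xca, mem[0x0d]=0xaa

MEM[0x22,0x03,0x0d] = dd ca aa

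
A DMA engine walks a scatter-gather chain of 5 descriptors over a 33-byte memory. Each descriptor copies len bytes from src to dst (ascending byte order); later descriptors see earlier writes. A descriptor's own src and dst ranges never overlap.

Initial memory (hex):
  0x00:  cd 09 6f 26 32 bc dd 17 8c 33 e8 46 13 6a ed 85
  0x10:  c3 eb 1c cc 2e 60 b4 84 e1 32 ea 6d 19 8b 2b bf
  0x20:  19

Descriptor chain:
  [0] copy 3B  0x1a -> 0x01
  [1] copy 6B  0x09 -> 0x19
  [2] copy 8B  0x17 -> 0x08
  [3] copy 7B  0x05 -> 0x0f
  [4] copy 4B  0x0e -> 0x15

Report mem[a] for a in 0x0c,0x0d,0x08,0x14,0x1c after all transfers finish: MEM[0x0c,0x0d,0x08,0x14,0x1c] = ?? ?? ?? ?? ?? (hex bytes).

MEM[0x0c,0x0d,0x08,0x14,0x1c] = 46 13 84 33 13

#0 dst[0x01+3] := {0xea,0x6d,0x19}
#1 dst[0x19+6] := {0x33,0xe8,0x46,0x13,0x6a,0xed}
#2 dst[0x08+8] := {0x84,0xe1,0x33,0xe8,0x46,0x13,0x6a,0xed}
#3 dst[0x0f+7] := {0xbc,0xdd,0x17,0x84,0xe1,0x33,0xe8}
#4 dst[0x15+4] := {0x6a,0xbc,0xdd,0x17}
query mem[0x0c]=0x46, mem[0x0d]=0x13, mem[0x08]=0x84, mem[0x14]=0x33, mem[0x1c]=0x13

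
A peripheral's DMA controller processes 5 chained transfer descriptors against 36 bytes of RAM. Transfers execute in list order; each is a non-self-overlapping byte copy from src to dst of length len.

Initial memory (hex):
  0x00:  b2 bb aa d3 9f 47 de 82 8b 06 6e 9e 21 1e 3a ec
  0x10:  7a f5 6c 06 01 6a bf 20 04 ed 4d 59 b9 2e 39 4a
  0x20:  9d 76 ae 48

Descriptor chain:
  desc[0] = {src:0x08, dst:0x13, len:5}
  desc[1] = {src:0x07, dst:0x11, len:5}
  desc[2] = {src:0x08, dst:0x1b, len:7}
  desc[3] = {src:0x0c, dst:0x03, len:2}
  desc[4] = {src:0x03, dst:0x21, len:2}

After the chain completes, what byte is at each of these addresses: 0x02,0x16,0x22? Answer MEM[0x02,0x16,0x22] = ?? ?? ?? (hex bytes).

  after D0: wrote 5B at 0x13 = 8b066e9e21
  after D1: wrote 5B at 0x11 = 828b066e9e
  after D2: wrote 7B at 0x1b = 8b066e9e211e3a
  after D3: wrote 2B at 0x03 = 211e
  after D4: wrote 2B at 0x21 = 211e
query mem[0x02]=0xaa, mem[0x16]=0x9e, mem[0x22]=0x1e

MEM[0x02,0x16,0x22] = aa 9e 1e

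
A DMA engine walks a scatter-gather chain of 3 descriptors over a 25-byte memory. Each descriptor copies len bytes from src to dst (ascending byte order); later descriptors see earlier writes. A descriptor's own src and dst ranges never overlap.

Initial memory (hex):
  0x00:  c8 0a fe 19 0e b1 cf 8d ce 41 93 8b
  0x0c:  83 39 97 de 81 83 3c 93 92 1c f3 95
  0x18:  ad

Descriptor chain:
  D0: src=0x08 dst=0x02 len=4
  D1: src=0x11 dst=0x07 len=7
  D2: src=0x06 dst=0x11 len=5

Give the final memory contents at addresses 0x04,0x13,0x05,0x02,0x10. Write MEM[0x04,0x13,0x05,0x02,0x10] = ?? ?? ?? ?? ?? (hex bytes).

#0 dst[0x02+4] := {0xce,0x41,0x93,0x8b}
#1 dst[0x07+7] := {0x83,0x3c,0x93,0x92,0x1c,0xf3,0x95}
#2 dst[0x11+5] := {0xcf,0x83,0x3c,0x93,0x92}
query mem[0x04]=0x93, mem[0x13]=0x3c, mem[0x05]=0x8b, mem[0x02]=0xce, mem[0x10]=0x81

MEM[0x04,0x13,0x05,0x02,0x10] = 93 3c 8b ce 81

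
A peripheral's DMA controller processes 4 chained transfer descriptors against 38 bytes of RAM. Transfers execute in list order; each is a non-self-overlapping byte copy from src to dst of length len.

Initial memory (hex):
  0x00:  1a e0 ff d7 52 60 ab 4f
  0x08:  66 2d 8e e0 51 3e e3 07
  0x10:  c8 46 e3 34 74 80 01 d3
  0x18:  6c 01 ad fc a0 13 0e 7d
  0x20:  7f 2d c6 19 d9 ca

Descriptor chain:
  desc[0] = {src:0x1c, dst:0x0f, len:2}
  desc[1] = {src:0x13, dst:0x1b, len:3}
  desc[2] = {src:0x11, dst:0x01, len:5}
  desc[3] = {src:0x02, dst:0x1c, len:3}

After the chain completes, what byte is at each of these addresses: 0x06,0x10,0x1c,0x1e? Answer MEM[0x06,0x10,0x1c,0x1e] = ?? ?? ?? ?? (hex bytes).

  after D0: wrote 2B at 0x0f = a013
  after D1: wrote 3B at 0x1b = 347480
  after D2: wrote 5B at 0x01 = 46e3347480
  after D3: wrote 3B at 0x1c = e33474
query mem[0x06]=0xab, mem[0x10]=0x13, mem[0x1c]=0xe3, mem[0x1e]=0x74

MEM[0x06,0x10,0x1c,0x1e] = ab 13 e3 74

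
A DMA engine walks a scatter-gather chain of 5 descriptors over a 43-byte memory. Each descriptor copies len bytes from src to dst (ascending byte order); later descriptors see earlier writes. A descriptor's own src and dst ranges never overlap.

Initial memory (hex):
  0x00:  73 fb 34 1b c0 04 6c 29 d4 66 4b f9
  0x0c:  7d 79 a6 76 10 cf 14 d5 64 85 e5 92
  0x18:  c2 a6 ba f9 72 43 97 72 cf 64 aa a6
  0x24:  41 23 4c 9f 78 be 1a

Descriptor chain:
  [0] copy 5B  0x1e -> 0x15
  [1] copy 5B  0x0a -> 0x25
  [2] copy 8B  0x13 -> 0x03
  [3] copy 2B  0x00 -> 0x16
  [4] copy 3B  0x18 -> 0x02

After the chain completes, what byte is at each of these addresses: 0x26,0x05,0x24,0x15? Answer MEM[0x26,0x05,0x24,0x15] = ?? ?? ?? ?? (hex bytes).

MEM[0x26,0x05,0x24,0x15] = f9 97 41 97

D0: mem[0x15..0x19] <- [97 72 cf 64 aa]
D1: mem[0x25..0x29] <- [4b f9 7d 79 a6]
D2: mem[0x03..0x0a] <- [d5 64 97 72 cf 64 aa ba]
D3: mem[0x16..0x17] <- [73 fb]
D4: mem[0x02..0x04] <- [64 aa ba]
query mem[0x26]=0xf9, mem[0x05]=0x97, mem[0x24]=0x41, mem[0x15]=0x97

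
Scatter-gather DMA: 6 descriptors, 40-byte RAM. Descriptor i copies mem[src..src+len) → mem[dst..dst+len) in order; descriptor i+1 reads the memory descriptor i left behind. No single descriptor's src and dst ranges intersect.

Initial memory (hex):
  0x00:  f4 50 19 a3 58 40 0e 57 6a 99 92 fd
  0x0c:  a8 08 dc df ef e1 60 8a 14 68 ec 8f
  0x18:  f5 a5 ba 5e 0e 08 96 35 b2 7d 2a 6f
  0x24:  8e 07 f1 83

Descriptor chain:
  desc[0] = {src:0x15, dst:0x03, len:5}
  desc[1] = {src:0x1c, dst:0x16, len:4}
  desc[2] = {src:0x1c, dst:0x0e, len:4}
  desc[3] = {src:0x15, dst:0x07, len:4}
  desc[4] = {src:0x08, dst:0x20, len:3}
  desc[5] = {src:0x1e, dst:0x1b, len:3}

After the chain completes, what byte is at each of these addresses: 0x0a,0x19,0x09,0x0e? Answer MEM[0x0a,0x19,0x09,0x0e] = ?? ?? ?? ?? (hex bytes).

MEM[0x0a,0x19,0x09,0x0e] = 96 35 08 0e

#0 dst[0x03+5] := {0x68,0xec,0x8f,0xf5,0xa5}
#1 dst[0x16+4] := {0x0e,0x08,0x96,0x35}
#2 dst[0x0e+4] := {0x0e,0x08,0x96,0x35}
#3 dst[0x07+4] := {0x68,0x0e,0x08,0x96}
#4 dst[0x20+3] := {0x0e,0x08,0x96}
#5 dst[0x1b+3] := {0x96,0x35,0x0e}
query mem[0x0a]=0x96, mem[0x19]=0x35, mem[0x09]=0x08, mem[0x0e]=0x0e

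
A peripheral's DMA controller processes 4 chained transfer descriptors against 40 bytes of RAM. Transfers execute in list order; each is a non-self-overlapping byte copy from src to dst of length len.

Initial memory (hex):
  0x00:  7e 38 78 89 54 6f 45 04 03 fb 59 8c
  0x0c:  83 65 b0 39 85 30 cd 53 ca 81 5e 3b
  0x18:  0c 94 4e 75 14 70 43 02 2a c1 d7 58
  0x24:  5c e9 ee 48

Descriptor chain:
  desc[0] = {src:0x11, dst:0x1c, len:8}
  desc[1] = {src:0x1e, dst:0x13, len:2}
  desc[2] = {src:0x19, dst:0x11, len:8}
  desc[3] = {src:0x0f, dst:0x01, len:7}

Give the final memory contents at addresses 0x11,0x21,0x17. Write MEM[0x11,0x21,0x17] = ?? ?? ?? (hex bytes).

  after D0: wrote 8B at 0x1c = 30cd53ca815e3b0c
  after D1: wrote 2B at 0x13 = 53ca
  after D2: wrote 8B at 0x11 = 944e7530cd53ca81
  after D3: wrote 7B at 0x01 = 3985944e7530cd
query mem[0x11]=0x94, mem[0x21]=0x5e, mem[0x17]=0xca

MEM[0x11,0x21,0x17] = 94 5e ca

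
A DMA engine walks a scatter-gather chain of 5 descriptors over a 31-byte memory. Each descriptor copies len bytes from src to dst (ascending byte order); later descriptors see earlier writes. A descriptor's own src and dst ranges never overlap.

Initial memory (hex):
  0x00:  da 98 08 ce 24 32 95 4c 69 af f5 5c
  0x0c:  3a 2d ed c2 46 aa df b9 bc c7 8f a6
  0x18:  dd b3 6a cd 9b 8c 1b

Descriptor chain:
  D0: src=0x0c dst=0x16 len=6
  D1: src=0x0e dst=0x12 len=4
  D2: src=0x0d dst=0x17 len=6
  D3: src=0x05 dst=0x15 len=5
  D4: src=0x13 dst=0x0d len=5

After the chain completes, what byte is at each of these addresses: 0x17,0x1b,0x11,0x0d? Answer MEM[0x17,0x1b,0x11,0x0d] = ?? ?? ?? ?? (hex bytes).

  after D0: wrote 6B at 0x16 = 3a2dedc246aa
  after D1: wrote 4B at 0x12 = edc246aa
  after D2: wrote 6B at 0x17 = 2dedc246aaed
  after D3: wrote 5B at 0x15 = 32954c69af
  after D4: wrote 5B at 0x0d = c24632954c
query mem[0x17]=0x4c, mem[0x1b]=0xaa, mem[0x11]=0x4c, mem[0x0d]=0xc2

MEM[0x17,0x1b,0x11,0x0d] = 4c aa 4c c2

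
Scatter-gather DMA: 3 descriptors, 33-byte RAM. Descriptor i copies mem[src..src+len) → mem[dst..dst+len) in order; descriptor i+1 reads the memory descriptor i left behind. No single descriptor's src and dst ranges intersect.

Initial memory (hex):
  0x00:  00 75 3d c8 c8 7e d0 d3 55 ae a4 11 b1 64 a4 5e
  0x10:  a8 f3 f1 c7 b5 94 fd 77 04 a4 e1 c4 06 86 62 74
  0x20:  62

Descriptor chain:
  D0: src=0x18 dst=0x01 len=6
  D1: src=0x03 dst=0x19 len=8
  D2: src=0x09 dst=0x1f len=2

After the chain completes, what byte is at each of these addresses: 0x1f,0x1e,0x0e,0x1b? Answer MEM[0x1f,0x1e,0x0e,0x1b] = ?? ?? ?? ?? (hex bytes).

MEM[0x1f,0x1e,0x0e,0x1b] = ae 55 a4 06

D0: mem[0x01..0x06] <- [04 a4 e1 c4 06 86]
D1: mem[0x19..0x20] <- [e1 c4 06 86 d3 55 ae a4]
D2: mem[0x1f..0x20] <- [ae a4]
query mem[0x1f]=0xae, mem[0x1e]=0x55, mem[0x0e]=0xa4, mem[0x1b]=0x06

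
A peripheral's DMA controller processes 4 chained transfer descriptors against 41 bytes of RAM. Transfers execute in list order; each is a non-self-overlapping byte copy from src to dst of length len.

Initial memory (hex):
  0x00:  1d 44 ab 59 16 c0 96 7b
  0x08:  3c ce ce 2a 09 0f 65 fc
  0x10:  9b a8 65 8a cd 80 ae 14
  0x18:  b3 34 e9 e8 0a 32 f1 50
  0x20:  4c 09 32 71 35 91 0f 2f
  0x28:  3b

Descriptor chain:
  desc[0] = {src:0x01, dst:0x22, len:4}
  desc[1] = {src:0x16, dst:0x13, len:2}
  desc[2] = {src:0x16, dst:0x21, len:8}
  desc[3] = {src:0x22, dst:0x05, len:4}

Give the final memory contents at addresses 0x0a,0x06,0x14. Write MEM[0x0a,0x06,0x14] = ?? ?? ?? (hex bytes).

MEM[0x0a,0x06,0x14] = ce b3 14

#0 dst[0x22+4] := {0x44,0xab,0x59,0x16}
#1 dst[0x13+2] := {0xae,0x14}
#2 dst[0x21+8] := {0xae,0x14,0xb3,0x34,0xe9,0xe8,0x0a,0x32}
#3 dst[0x05+4] := {0x14,0xb3,0x34,0xe9}
query mem[0x0a]=0xce, mem[0x06]=0xb3, mem[0x14]=0x14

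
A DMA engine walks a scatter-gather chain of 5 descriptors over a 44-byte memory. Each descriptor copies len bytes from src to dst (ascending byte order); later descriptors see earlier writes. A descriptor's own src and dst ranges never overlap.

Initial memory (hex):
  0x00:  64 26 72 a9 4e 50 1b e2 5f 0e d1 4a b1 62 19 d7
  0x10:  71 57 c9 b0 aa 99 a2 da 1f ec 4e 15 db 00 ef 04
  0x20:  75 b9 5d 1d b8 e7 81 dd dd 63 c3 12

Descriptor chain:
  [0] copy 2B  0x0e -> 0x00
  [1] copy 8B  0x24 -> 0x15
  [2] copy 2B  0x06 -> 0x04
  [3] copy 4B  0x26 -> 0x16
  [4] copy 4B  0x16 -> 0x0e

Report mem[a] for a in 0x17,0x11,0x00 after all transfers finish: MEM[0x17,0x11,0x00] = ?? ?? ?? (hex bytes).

MEM[0x17,0x11,0x00] = dd 63 19

  after D0: wrote 2B at 0x00 = 19d7
  after D1: wrote 8B at 0x15 = b8e781dddd63c312
  after D2: wrote 2B at 0x04 = 1be2
  after D3: wrote 4B at 0x16 = 81dddd63
  after D4: wrote 4B at 0x0e = 81dddd63
query mem[0x17]=0xdd, mem[0x11]=0x63, mem[0x00]=0x19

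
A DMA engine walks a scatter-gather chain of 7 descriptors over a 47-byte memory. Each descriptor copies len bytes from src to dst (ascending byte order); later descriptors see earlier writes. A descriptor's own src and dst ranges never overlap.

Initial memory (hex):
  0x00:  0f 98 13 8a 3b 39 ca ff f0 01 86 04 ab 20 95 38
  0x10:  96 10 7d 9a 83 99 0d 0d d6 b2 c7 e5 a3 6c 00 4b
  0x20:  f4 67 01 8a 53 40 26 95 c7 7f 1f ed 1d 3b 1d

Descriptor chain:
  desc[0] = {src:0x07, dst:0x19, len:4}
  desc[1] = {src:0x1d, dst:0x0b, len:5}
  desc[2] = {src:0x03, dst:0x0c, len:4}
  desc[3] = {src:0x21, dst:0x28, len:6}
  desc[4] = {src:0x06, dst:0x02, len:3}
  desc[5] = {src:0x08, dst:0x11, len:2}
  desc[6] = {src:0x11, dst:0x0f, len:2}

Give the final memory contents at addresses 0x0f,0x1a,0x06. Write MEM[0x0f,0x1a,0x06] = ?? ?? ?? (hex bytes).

MEM[0x0f,0x1a,0x06] = f0 f0 ca

#0 dst[0x19+4] := {0xff,0xf0,0x01,0x86}
#1 dst[0x0b+5] := {0x6c,0x00,0x4b,0xf4,0x67}
#2 dst[0x0c+4] := {0x8a,0x3b,0x39,0xca}
#3 dst[0x28+6] := {0x67,0x01,0x8a,0x53,0x40,0x26}
#4 dst[0x02+3] := {0xca,0xff,0xf0}
#5 dst[0x11+2] := {0xf0,0x01}
#6 dst[0x0f+2] := {0xf0,0x01}
query mem[0x0f]=0xf0, mem[0x1a]=0xf0, mem[0x06]=0xca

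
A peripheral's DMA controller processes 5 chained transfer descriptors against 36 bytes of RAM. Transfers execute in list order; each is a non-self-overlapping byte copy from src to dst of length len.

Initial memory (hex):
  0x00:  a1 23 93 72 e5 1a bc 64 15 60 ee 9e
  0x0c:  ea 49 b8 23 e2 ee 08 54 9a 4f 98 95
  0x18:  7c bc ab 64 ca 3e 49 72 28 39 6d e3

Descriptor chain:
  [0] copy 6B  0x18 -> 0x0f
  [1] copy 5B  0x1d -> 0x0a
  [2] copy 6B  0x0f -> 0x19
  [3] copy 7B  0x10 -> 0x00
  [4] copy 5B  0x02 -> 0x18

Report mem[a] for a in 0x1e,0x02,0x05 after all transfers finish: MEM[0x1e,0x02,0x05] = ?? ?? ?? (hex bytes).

MEM[0x1e,0x02,0x05] = 3e 64 4f

  after D0: wrote 6B at 0x0f = 7cbcab64ca3e
  after D1: wrote 5B at 0x0a = 3e49722839
  after D2: wrote 6B at 0x19 = 7cbcab64ca3e
  after D3: wrote 7B at 0x00 = bcab64ca3e4f98
  after D4: wrote 5B at 0x18 = 64ca3e4f98
query mem[0x1e]=0x3e, mem[0x02]=0x64, mem[0x05]=0x4f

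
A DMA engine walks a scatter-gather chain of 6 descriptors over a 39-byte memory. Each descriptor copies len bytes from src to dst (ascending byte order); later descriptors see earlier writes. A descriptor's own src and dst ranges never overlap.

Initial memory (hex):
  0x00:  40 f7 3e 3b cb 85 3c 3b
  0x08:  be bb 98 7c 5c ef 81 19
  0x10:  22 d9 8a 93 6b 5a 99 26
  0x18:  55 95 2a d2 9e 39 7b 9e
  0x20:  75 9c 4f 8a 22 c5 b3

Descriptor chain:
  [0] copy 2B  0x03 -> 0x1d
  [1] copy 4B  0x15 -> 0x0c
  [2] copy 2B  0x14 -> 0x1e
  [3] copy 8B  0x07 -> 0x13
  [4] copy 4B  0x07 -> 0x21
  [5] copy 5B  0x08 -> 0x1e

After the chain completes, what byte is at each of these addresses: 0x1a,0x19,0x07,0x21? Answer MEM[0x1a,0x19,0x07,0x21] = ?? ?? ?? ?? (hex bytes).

#0 dst[0x1d+2] := {0x3b,0xcb}
#1 dst[0x0c+4] := {0x5a,0x99,0x26,0x55}
#2 dst[0x1e+2] := {0x6b,0x5a}
#3 dst[0x13+8] := {0x3b,0xbe,0xbb,0x98,0x7c,0x5a,0x99,0x26}
#4 dst[0x21+4] := {0x3b,0xbe,0xbb,0x98}
#5 dst[0x1e+5] := {0xbe,0xbb,0x98,0x7c,0x5a}
query mem[0x1a]=0x26, mem[0x19]=0x99, mem[0x07]=0x3b, mem[0x21]=0x7c

MEM[0x1a,0x19,0x07,0x21] = 26 99 3b 7c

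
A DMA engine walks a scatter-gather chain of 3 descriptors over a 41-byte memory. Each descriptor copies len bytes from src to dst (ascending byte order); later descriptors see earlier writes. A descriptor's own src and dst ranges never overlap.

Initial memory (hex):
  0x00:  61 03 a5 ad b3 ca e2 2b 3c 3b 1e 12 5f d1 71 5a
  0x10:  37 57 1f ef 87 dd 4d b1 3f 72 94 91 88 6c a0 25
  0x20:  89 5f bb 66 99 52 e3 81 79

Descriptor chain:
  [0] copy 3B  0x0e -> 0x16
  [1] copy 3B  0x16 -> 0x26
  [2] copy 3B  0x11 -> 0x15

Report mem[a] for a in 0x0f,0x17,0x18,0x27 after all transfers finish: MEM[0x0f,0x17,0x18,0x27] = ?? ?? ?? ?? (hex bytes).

  after D0: wrote 3B at 0x16 = 715a37
  after D1: wrote 3B at 0x26 = 715a37
  after D2: wrote 3B at 0x15 = 571fef
query mem[0x0f]=0x5a, mem[0x17]=0xef, mem[0x18]=0x37, mem[0x27]=0x5a

MEM[0x0f,0x17,0x18,0x27] = 5a ef 37 5a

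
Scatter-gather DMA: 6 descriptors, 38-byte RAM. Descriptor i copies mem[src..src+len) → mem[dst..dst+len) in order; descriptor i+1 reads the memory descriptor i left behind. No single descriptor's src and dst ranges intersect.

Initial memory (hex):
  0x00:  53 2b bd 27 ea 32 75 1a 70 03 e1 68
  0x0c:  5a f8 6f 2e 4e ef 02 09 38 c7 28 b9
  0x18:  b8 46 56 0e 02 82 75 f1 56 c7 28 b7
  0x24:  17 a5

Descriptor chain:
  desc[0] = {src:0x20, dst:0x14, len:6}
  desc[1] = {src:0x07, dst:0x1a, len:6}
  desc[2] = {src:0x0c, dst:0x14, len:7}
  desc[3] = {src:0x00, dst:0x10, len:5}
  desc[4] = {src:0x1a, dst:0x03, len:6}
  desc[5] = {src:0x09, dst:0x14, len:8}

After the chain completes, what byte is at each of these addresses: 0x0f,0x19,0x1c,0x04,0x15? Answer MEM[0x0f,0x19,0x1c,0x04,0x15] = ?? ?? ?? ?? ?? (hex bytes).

  after D0: wrote 6B at 0x14 = 56c728b717a5
  after D1: wrote 6B at 0x1a = 1a7003e1685a
  after D2: wrote 7B at 0x14 = 5af86f2e4eef02
  after D3: wrote 5B at 0x10 = 532bbd27ea
  after D4: wrote 6B at 0x03 = 027003e1685a
  after D5: wrote 8B at 0x14 = 03e1685af86f2e53
query mem[0x0f]=0x2e, mem[0x19]=0x6f, mem[0x1c]=0x03, mem[0x04]=0x70, mem[0x15]=0xe1

MEM[0x0f,0x19,0x1c,0x04,0x15] = 2e 6f 03 70 e1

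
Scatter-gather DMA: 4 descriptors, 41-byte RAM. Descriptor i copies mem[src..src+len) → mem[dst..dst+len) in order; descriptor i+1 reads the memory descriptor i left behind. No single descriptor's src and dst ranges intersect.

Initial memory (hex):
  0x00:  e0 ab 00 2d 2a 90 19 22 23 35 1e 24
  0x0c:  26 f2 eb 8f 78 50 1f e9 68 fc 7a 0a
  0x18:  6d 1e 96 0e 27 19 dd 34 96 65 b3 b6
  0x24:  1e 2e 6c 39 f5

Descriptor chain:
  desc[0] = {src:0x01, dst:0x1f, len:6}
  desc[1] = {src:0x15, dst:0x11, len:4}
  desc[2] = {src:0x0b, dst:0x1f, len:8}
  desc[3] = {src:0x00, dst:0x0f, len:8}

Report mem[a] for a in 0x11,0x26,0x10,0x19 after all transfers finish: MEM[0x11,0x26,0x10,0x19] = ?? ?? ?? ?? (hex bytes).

MEM[0x11,0x26,0x10,0x19] = 00 7a ab 1e

  after D0: wrote 6B at 0x1f = ab002d2a9019
  after D1: wrote 4B at 0x11 = fc7a0a6d
  after D2: wrote 8B at 0x1f = 2426f2eb8f78fc7a
  after D3: wrote 8B at 0x0f = e0ab002d2a901922
query mem[0x11]=0x00, mem[0x26]=0x7a, mem[0x10]=0xab, mem[0x19]=0x1e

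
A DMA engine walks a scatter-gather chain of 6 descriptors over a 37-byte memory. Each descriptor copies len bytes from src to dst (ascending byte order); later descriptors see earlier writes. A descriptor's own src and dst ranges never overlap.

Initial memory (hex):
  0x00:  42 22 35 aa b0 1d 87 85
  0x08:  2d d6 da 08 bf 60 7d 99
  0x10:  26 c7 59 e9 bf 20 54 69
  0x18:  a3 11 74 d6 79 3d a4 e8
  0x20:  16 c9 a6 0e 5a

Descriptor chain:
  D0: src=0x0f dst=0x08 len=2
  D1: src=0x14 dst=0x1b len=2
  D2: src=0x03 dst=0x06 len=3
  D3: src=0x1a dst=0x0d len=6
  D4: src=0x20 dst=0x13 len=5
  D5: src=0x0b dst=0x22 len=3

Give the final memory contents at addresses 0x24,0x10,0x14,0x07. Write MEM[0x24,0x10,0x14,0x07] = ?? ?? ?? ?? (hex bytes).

MEM[0x24,0x10,0x14,0x07] = 74 3d c9 b0

D0: mem[0x08..0x09] <- [99 26]
D1: mem[0x1b..0x1c] <- [bf 20]
D2: mem[0x06..0x08] <- [aa b0 1d]
D3: mem[0x0d..0x12] <- [74 bf 20 3d a4 e8]
D4: mem[0x13..0x17] <- [16 c9 a6 0e 5a]
D5: mem[0x22..0x24] <- [08 bf 74]
query mem[0x24]=0x74, mem[0x10]=0x3d, mem[0x14]=0xc9, mem[0x07]=0xb0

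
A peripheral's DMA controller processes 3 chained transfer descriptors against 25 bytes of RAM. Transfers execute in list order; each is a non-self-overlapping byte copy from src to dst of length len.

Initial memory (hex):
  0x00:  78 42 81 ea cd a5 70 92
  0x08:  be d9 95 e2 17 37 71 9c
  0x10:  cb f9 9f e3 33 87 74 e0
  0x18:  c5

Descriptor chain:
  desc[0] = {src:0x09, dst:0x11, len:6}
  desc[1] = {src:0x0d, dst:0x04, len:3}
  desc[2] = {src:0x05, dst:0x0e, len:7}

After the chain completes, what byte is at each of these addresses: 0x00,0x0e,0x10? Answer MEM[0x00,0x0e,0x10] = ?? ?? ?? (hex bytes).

D0: mem[0x11..0x16] <- [d9 95 e2 17 37 71]
D1: mem[0x04..0x06] <- [37 71 9c]
D2: mem[0x0e..0x14] <- [71 9c 92 be d9 95 e2]
query mem[0x00]=0x78, mem[0x0e]=0x71, mem[0x10]=0x92

MEM[0x00,0x0e,0x10] = 78 71 92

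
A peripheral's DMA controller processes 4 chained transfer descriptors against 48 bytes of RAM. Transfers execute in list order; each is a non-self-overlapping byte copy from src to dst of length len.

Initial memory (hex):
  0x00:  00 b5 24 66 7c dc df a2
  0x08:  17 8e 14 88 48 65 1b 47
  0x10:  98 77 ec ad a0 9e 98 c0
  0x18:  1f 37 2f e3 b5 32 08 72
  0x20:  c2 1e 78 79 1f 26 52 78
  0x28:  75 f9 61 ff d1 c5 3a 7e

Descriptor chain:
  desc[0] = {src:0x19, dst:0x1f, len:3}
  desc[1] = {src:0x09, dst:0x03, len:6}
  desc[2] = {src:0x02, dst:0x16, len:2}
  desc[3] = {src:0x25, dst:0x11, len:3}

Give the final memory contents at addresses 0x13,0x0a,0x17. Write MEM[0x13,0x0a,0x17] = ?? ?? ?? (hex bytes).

D0: mem[0x1f..0x21] <- [37 2f e3]
D1: mem[0x03..0x08] <- [8e 14 88 48 65 1b]
D2: mem[0x16..0x17] <- [24 8e]
D3: mem[0x11..0x13] <- [26 52 78]
query mem[0x13]=0x78, mem[0x0a]=0x14, mem[0x17]=0x8e

MEM[0x13,0x0a,0x17] = 78 14 8e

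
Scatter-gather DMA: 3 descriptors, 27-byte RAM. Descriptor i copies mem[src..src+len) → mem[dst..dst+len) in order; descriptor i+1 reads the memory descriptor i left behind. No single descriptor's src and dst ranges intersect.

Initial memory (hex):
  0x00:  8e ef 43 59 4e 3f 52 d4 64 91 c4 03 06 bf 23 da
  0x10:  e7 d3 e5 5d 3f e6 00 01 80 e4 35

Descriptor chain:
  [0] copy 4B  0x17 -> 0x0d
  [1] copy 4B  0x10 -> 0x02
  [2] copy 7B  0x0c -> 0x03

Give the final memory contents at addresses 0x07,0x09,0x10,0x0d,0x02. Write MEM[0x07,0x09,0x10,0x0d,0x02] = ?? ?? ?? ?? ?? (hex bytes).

MEM[0x07,0x09,0x10,0x0d,0x02] = 35 e5 35 01 35

  after D0: wrote 4B at 0x0d = 0180e435
  after D1: wrote 4B at 0x02 = 35d3e55d
  after D2: wrote 7B at 0x03 = 060180e435d3e5
query mem[0x07]=0x35, mem[0x09]=0xe5, mem[0x10]=0x35, mem[0x0d]=0x01, mem[0x02]=0x35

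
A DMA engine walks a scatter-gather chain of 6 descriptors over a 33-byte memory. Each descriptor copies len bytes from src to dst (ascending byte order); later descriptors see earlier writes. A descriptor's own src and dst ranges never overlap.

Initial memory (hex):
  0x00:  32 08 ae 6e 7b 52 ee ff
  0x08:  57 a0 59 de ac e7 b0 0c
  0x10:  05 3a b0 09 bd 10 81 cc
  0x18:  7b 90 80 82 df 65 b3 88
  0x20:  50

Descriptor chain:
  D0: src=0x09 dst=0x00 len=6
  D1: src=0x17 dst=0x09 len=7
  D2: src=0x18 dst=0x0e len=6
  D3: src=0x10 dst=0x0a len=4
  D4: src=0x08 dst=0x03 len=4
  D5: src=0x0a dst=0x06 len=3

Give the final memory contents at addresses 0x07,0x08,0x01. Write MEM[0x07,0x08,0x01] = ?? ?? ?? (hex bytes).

#0 dst[0x00+6] := {0xa0,0x59,0xde,0xac,0xe7,0xb0}
#1 dst[0x09+7] := {0xcc,0x7b,0x90,0x80,0x82,0xdf,0x65}
#2 dst[0x0e+6] := {0x7b,0x90,0x80,0x82,0xdf,0x65}
#3 dst[0x0a+4] := {0x80,0x82,0xdf,0x65}
#4 dst[0x03+4] := {0x57,0xcc,0x80,0x82}
#5 dst[0x06+3] := {0x80,0x82,0xdf}
query mem[0x07]=0x82, mem[0x08]=0xdf, mem[0x01]=0x59

MEM[0x07,0x08,0x01] = 82 df 59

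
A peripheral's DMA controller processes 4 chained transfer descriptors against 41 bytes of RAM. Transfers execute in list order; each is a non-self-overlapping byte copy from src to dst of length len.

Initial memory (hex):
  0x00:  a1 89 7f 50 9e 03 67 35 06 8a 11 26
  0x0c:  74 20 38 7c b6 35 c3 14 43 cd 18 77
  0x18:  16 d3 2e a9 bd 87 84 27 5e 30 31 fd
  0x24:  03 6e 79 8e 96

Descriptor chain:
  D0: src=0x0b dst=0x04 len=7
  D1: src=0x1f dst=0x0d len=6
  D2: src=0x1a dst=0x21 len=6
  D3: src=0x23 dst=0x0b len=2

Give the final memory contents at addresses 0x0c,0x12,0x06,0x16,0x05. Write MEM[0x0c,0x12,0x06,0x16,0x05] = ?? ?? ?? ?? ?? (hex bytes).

MEM[0x0c,0x12,0x06,0x16,0x05] = 87 03 20 18 74

D0: mem[0x04..0x0a] <- [26 74 20 38 7c b6 35]
D1: mem[0x0d..0x12] <- [27 5e 30 31 fd 03]
D2: mem[0x21..0x26] <- [2e a9 bd 87 84 27]
D3: mem[0x0b..0x0c] <- [bd 87]
query mem[0x0c]=0x87, mem[0x12]=0x03, mem[0x06]=0x20, mem[0x16]=0x18, mem[0x05]=0x74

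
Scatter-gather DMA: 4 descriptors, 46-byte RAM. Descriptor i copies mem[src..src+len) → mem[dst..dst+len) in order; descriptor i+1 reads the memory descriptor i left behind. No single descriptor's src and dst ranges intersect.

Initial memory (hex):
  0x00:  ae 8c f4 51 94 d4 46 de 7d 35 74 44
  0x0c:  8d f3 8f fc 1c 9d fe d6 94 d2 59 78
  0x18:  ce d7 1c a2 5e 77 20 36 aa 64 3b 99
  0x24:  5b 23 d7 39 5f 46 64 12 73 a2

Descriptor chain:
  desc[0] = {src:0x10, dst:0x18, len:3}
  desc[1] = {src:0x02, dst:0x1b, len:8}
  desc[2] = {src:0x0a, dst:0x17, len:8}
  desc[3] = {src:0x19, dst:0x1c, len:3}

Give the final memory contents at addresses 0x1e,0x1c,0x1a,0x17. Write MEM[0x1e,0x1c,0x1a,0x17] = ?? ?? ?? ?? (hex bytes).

MEM[0x1e,0x1c,0x1a,0x17] = 8f 8d f3 74

D0: mem[0x18..0x1a] <- [1c 9d fe]
D1: mem[0x1b..0x22] <- [f4 51 94 d4 46 de 7d 35]
D2: mem[0x17..0x1e] <- [74 44 8d f3 8f fc 1c 9d]
D3: mem[0x1c..0x1e] <- [8d f3 8f]
query mem[0x1e]=0x8f, mem[0x1c]=0x8d, mem[0x1a]=0xf3, mem[0x17]=0x74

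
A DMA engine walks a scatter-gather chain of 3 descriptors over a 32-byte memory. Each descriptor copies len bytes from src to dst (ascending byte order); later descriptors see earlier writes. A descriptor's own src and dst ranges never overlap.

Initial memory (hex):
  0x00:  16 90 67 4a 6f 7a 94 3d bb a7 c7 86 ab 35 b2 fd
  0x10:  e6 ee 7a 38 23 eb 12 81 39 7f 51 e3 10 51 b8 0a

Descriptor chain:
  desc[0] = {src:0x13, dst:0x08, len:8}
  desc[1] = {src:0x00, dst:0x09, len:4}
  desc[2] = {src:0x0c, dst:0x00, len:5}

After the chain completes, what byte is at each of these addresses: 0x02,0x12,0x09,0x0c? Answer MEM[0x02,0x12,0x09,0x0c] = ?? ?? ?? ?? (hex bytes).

  after D0: wrote 8B at 0x08 = 3823eb1281397f51
  after D1: wrote 4B at 0x09 = 1690674a
  after D2: wrote 5B at 0x00 = 4a397f51e6
query mem[0x02]=0x7f, mem[0x12]=0x7a, mem[0x09]=0x16, mem[0x0c]=0x4a

MEM[0x02,0x12,0x09,0x0c] = 7f 7a 16 4a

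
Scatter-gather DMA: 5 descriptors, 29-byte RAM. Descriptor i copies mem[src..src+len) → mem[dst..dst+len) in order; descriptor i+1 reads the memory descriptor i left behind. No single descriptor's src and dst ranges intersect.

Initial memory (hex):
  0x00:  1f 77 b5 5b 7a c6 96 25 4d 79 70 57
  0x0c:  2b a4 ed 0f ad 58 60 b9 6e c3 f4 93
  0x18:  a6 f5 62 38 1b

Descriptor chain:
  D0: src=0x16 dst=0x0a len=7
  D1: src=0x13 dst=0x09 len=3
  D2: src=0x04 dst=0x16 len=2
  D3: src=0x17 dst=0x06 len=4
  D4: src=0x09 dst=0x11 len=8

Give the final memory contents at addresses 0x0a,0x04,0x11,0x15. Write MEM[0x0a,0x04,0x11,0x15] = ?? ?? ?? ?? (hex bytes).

D0: mem[0x0a..0x10] <- [f4 93 a6 f5 62 38 1b]
D1: mem[0x09..0x0b] <- [b9 6e c3]
D2: mem[0x16..0x17] <- [7a c6]
D3: mem[0x06..0x09] <- [c6 a6 f5 62]
D4: mem[0x11..0x18] <- [62 6e c3 a6 f5 62 38 1b]
query mem[0x0a]=0x6e, mem[0x04]=0x7a, mem[0x11]=0x62, mem[0x15]=0xf5

MEM[0x0a,0x04,0x11,0x15] = 6e 7a 62 f5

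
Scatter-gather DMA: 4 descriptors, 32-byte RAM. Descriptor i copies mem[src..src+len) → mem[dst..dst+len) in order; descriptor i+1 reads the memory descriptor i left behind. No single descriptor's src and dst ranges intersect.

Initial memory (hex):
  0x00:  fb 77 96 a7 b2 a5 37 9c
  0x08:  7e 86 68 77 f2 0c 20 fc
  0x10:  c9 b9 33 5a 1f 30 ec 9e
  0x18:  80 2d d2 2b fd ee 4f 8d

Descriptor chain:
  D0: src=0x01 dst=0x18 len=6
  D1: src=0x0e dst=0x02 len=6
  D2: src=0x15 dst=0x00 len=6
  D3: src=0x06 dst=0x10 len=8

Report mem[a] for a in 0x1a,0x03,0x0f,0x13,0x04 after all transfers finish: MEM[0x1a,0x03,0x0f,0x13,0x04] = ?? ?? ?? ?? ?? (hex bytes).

D0: mem[0x18..0x1d] <- [77 96 a7 b2 a5 37]
D1: mem[0x02..0x07] <- [20 fc c9 b9 33 5a]
D2: mem[0x00..0x05] <- [30 ec 9e 77 96 a7]
D3: mem[0x10..0x17] <- [33 5a 7e 86 68 77 f2 0c]
query mem[0x1a]=0xa7, mem[0x03]=0x77, mem[0x0f]=0xfc, mem[0x13]=0x86, mem[0x04]=0x96

MEM[0x1a,0x03,0x0f,0x13,0x04] = a7 77 fc 86 96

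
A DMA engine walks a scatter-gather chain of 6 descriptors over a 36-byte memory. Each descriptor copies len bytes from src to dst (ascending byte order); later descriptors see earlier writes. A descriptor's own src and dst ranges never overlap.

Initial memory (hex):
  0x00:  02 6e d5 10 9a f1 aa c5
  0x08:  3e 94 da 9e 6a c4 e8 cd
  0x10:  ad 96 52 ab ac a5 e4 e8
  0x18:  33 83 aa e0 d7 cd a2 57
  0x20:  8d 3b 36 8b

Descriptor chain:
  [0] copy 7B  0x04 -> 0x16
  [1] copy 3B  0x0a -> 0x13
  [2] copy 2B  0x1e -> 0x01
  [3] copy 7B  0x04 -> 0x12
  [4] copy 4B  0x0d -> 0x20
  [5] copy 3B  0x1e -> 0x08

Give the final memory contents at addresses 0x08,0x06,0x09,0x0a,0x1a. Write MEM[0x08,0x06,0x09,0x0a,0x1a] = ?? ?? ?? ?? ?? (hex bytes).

MEM[0x08,0x06,0x09,0x0a,0x1a] = a2 aa 57 c4 3e

[0] 0x04->0x16 len=7 : 9a f1 aa c5 3e 94 da
[1] 0x0a->0x13 len=3 : da 9e 6a
[2] 0x1e->0x01 len=2 : a2 57
[3] 0x04->0x12 len=7 : 9a f1 aa c5 3e 94 da
[4] 0x0d->0x20 len=4 : c4 e8 cd ad
[5] 0x1e->0x08 len=3 : a2 57 c4
query mem[0x08]=0xa2, mem[0x06]=0xaa, mem[0x09]=0x57, mem[0x0a]=0xc4, mem[0x1a]=0x3e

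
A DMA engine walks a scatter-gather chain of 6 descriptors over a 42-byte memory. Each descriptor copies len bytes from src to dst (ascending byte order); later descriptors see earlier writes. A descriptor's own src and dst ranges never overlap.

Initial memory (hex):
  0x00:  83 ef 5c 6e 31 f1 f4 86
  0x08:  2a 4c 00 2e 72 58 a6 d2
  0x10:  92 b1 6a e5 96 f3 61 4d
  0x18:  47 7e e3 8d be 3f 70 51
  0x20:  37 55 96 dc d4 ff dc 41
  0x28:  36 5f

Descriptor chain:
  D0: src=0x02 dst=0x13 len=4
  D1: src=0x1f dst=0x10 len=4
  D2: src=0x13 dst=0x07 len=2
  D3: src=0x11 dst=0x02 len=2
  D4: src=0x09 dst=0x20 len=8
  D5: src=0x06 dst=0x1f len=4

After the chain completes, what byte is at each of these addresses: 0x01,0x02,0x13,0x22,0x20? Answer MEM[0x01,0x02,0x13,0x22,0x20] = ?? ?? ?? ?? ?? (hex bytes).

MEM[0x01,0x02,0x13,0x22,0x20] = ef 37 96 4c 96

  after D0: wrote 4B at 0x13 = 5c6e31f1
  after D1: wrote 4B at 0x10 = 51375596
  after D2: wrote 2B at 0x07 = 966e
  after D3: wrote 2B at 0x02 = 3755
  after D4: wrote 8B at 0x20 = 4c002e7258a6d251
  after D5: wrote 4B at 0x1f = f4966e4c
query mem[0x01]=0xef, mem[0x02]=0x37, mem[0x13]=0x96, mem[0x22]=0x4c, mem[0x20]=0x96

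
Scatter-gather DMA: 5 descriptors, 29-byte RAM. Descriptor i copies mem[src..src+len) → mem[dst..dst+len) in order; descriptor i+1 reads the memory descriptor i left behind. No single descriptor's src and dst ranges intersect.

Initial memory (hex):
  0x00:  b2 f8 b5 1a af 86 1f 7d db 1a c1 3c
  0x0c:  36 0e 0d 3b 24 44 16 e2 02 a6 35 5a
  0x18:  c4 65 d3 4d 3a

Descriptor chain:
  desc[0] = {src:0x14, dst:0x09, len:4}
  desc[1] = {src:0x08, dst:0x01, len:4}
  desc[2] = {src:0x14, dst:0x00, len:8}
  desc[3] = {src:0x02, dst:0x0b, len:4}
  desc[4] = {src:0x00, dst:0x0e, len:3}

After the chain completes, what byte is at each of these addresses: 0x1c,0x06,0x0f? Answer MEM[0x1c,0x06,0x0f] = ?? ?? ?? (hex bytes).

MEM[0x1c,0x06,0x0f] = 3a d3 a6

#0 dst[0x09+4] := {0x02,0xa6,0x35,0x5a}
#1 dst[0x01+4] := {0xdb,0x02,0xa6,0x35}
#2 dst[0x00+8] := {0x02,0xa6,0x35,0x5a,0xc4,0x65,0xd3,0x4d}
#3 dst[0x0b+4] := {0x35,0x5a,0xc4,0x65}
#4 dst[0x0e+3] := {0x02,0xa6,0x35}
query mem[0x1c]=0x3a, mem[0x06]=0xd3, mem[0x0f]=0xa6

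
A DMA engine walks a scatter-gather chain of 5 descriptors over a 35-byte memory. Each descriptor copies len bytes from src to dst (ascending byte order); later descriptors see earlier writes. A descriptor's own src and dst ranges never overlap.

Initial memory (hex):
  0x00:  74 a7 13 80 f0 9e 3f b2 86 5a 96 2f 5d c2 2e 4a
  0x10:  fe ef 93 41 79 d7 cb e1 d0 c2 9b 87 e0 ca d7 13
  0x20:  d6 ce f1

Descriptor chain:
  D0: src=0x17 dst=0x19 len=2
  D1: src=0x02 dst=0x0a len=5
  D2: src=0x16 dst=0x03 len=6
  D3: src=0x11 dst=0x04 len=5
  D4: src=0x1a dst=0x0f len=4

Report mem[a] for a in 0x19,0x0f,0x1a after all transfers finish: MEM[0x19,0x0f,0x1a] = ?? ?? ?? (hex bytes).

D0: mem[0x19..0x1a] <- [e1 d0]
D1: mem[0x0a..0x0e] <- [13 80 f0 9e 3f]
D2: mem[0x03..0x08] <- [cb e1 d0 e1 d0 87]
D3: mem[0x04..0x08] <- [ef 93 41 79 d7]
D4: mem[0x0f..0x12] <- [d0 87 e0 ca]
query mem[0x19]=0xe1, mem[0x0f]=0xd0, mem[0x1a]=0xd0

MEM[0x19,0x0f,0x1a] = e1 d0 d0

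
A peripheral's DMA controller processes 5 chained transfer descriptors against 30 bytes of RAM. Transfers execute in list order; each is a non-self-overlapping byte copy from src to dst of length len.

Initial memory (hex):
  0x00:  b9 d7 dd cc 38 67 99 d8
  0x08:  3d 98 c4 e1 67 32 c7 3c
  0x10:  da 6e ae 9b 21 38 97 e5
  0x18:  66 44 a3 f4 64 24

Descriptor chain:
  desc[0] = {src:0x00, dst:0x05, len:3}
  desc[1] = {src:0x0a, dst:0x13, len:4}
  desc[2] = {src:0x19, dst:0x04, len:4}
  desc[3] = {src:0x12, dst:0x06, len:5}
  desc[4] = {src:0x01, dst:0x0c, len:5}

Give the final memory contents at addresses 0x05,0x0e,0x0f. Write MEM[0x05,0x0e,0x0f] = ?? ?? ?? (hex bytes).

[0] 0x00->0x05 len=3 : b9 d7 dd
[1] 0x0a->0x13 len=4 : c4 e1 67 32
[2] 0x19->0x04 len=4 : 44 a3 f4 64
[3] 0x12->0x06 len=5 : ae c4 e1 67 32
[4] 0x01->0x0c len=5 : d7 dd cc 44 a3
query mem[0x05]=0xa3, mem[0x0e]=0xcc, mem[0x0f]=0x44

MEM[0x05,0x0e,0x0f] = a3 cc 44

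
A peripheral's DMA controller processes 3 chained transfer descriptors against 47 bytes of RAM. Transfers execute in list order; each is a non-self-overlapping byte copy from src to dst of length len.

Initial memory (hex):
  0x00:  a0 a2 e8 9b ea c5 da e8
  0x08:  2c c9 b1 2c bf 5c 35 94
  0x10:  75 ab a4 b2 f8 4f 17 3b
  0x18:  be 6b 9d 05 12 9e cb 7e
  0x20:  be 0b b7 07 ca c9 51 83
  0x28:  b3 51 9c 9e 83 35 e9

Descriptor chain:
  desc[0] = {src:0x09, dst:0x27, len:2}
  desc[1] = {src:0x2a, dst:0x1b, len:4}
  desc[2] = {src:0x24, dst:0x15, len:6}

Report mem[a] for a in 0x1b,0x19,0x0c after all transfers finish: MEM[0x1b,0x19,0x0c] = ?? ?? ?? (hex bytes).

[0] 0x09->0x27 len=2 : c9 b1
[1] 0x2a->0x1b len=4 : 9c 9e 83 35
[2] 0x24->0x15 len=6 : ca c9 51 c9 b1 51
query mem[0x1b]=0x9c, mem[0x19]=0xb1, mem[0x0c]=0xbf

MEM[0x1b,0x19,0x0c] = 9c b1 bf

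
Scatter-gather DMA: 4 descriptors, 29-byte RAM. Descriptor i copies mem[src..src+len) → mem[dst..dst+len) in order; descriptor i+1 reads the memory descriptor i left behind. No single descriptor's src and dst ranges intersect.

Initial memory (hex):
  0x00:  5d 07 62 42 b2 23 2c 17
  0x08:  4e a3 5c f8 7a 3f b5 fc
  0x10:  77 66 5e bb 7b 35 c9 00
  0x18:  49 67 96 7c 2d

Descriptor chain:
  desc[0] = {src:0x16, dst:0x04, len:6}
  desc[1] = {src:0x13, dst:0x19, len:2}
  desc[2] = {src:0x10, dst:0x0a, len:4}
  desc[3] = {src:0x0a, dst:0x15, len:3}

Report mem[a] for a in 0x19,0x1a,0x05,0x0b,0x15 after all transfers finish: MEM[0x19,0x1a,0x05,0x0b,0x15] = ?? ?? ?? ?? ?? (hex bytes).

MEM[0x19,0x1a,0x05,0x0b,0x15] = bb 7b 00 66 77

#0 dst[0x04+6] := {0xc9,0x00,0x49,0x67,0x96,0x7c}
#1 dst[0x19+2] := {0xbb,0x7b}
#2 dst[0x0a+4] := {0x77,0x66,0x5e,0xbb}
#3 dst[0x15+3] := {0x77,0x66,0x5e}
query mem[0x19]=0xbb, mem[0x1a]=0x7b, mem[0x05]=0x00, mem[0x0b]=0x66, mem[0x15]=0x77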